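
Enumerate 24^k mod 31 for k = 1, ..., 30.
24^1, 24^2, ..., 24^{30} mod 31: [24, 18, 29, 14, 26, 4, 3, 10, 23, 25, 11, 16, 12, 9, 30, 7, 13, 2, 17, 5, 27, 28, 21, 8, 6, 20, 15, 19, 22, 1]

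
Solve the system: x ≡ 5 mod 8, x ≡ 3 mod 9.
M = 8 × 9 = 72. M₁ = 9, y₁ ≡ 1 mod 8. M₂ = 8, y₂ ≡ 8 mod 9. x = 5×9×1 + 3×8×8 ≡ 21 mod 72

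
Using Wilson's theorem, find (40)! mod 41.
By Wilson's theorem, (40)! ≡ -1 ≡ 40 (mod 41)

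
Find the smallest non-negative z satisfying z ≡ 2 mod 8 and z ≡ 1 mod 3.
M = 8 × 3 = 24. M₁ = 3, y₁ ≡ 3 mod 8. M₂ = 8, y₂ ≡ 2 mod 3. z = 2×3×3 + 1×8×2 ≡ 10 mod 24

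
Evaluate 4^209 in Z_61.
Using Fermat: 4^{60} ≡ 1 (mod 61). 209 ≡ 29 (mod 60). So 4^{209} ≡ 4^{29} ≡ 46 (mod 61)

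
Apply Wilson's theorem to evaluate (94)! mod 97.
(96)! = (94)! × (95) × (96) ≡ -1 mod 97. So (94)! ≡ -1 × [(96)(95)]^(-1) ≡ 48 mod 97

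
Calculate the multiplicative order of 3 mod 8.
Powers of 3 mod 8: 3^1≡3, 3^2≡1. So the order of 3 is 2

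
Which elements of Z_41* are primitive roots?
There are φ(40) = 16 primitive roots mod 41: {6, 7, 11, 12, 13, 15, 17, 19, 22, 24, 26, 28, 29, 30, 34, 35}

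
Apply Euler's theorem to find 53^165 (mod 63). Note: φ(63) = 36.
By Euler: 53^{36} ≡ 1 (mod 63) since gcd(53, 63) = 1. 165 = 4×36 + 21. So 53^{165} ≡ 53^{21} ≡ 8 (mod 63)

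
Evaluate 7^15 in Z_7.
By repeated squaring mod 7: 7^{1}≡0, 7^{2}≡0, 7^{4}≡0, 7^{8}≡0. Then 7^{15} = 7^{8+4+2+1} ≡ 0 × 0 × 0 × 0 ≡ 0 mod 7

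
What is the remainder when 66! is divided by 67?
By Wilson's theorem, (66)! ≡ -1 ≡ 66 mod 67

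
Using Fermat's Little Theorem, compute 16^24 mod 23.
By Fermat: 16^{22} ≡ 1 mod 23. So 16^{24} = 16^{22} · 16^{2} ≡ 16^{2} ≡ 3 mod 23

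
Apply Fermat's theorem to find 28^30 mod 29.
By Fermat: 28^{28} ≡ 1 mod 29. So 28^{30} = 28^{28} · 28^{2} ≡ 28^{2} ≡ 1 mod 29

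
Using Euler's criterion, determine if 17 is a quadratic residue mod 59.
By Euler's criterion: 17^{29} ≡ 1 (mod 59). Since this equals 1, 17 is a QR.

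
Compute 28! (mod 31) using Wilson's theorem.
(30)! = (28)! × (29) × (30) ≡ -1 (mod 31). So (28)! ≡ -1 × [(30)(29)]^(-1) ≡ 15 (mod 31)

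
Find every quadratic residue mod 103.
QRs mod 103: {1, 2, 4, 7, 8, 9, 13, 14, 15, 16, 17, 18, 19, 23, 25, 26, 28, 29, 30, 32, 33, 34, 36, 38, 41, 46, 49, 50, 52, 55, 56, 58, 59, 60, 61, 63, 64, 66, 68, 72, 76, 79, 81, 82, 83, 91, 92, 93, 97, 98, 100}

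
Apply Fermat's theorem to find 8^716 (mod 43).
By Fermat: 8^{42} ≡ 1 (mod 43). 716 ≡ 2 (mod 42). So 8^{716} ≡ 8^{2} ≡ 21 (mod 43)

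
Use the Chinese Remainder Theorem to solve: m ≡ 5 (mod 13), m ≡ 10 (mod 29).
M = 13 × 29 = 377. M₁ = 29, y₁ ≡ 9 (mod 13). M₂ = 13, y₂ ≡ 9 (mod 29). m = 5×29×9 + 10×13×9 ≡ 213 (mod 377)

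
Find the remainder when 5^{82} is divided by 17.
By Fermat: 5^{16} ≡ 1 (mod 17). 82 = 5×16 + 2. So 5^{82} ≡ 5^{2} ≡ 8 (mod 17)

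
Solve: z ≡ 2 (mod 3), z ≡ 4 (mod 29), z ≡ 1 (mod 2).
M = 3 × 29 × 2 = 174. M₁ = 58, y₁ ≡ 1 (mod 3). M₂ = 6, y₂ ≡ 5 (mod 29). M₃ = 87, y₃ ≡ 1 (mod 2). z = 2×58×1 + 4×6×5 + 1×87×1 ≡ 149 (mod 174)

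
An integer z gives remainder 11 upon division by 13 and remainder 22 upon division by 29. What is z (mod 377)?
M = 13 × 29 = 377. M₁ = 29, y₁ ≡ 9 (mod 13). M₂ = 13, y₂ ≡ 9 (mod 29). z = 11×29×9 + 22×13×9 ≡ 167 (mod 377)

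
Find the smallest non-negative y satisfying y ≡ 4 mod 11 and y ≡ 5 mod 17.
M = 11 × 17 = 187. M₁ = 17, y₁ ≡ 2 mod 11. M₂ = 11, y₂ ≡ 14 mod 17. y = 4×17×2 + 5×11×14 ≡ 158 mod 187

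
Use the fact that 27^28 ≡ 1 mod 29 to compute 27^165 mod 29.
By Fermat: 27^{28} ≡ 1 mod 29. 165 = 5×28 + 25. So 27^{165} ≡ 27^{25} ≡ 18 mod 29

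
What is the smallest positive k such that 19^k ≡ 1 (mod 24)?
Powers of 19 mod 24: 19^1≡19, 19^2≡1. So the order of 19 is 2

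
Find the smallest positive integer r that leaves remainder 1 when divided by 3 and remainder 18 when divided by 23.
M = 3 × 23 = 69. M₁ = 23, y₁ ≡ 2 (mod 3). M₂ = 3, y₂ ≡ 8 (mod 23). r = 1×23×2 + 18×3×8 ≡ 64 (mod 69)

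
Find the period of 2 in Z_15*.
Powers of 2 mod 15: 2^1≡2, 2^2≡4, 2^3≡8, 2^4≡1. So the order of 2 is 4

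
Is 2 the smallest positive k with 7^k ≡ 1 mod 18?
Powers of 7 mod 18: 7^1≡7, 7^2≡13, 7^3≡1. 7^2≡13≢1, so ord ≠ 2. No, the actual order is 3.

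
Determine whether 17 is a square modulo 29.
By Euler's criterion: 17^{14} ≡ 28 (mod 29). Since this equals -1 (≡ 28), 17 is not a QR.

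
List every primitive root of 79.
There are φ(78) = 24 primitive roots mod 79: {3, 6, 7, 28, 29, 30, 34, 35, 37, 39, 43, 47, 48, 53, 54, 59, 60, 63, 66, 68, 70, 74, 75, 77}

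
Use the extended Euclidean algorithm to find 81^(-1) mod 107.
Extended GCD: 81(37) + 107(-28) = 1. So 81^(-1) ≡ 37 (mod 107). Verify: 81 × 37 = 2997 ≡ 1 (mod 107)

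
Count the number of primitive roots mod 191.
A prime p has φ(p-1) primitive roots; here φ(190) = 72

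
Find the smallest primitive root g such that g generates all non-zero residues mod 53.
g = 2. Powers: [2, 4, 8, 16, 32, 11, ...] generates all 52 non-zero residues.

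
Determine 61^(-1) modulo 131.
Since 131 is prime, by Fermat 61^(-1) ≡ 61^{129} ≡ 58 mod 131. Verify: 61 × 58 = 3538 ≡ 1 mod 131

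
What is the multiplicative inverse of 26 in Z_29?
Since 29 is prime, by Fermat 26^(-1) ≡ 26^{27} ≡ 19 mod 29. Verify: 26 × 19 = 494 ≡ 1 mod 29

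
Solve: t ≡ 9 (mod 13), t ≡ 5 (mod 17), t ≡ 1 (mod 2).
M = 13 × 17 × 2 = 442. M₁ = 34, y₁ ≡ 5 (mod 13). M₂ = 26, y₂ ≡ 2 (mod 17). M₃ = 221, y₃ ≡ 1 (mod 2). t = 9×34×5 + 5×26×2 + 1×221×1 ≡ 243 (mod 442)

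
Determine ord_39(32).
Powers of 32 mod 39: 32^1≡32, 32^2≡10, 32^3≡8, 32^4≡22, 32^5≡2, 32^6≡25, 32^7≡20, 32^8≡16, 32^9≡5, 32^10≡4, 32^11≡11, 32^12≡1. So the order of 32 is 12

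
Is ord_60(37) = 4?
Powers of 37 mod 60: 37^1≡37, 37^2≡49, 37^3≡13, 37^4≡1. First k with 37^k≡1 is k=4. Yes, ord_60(37) = 4.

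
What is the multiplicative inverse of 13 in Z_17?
Since 17 is prime, by Fermat 13^(-1) ≡ 13^{15} ≡ 4 mod 17. Verify: 13 × 4 = 52 ≡ 1 mod 17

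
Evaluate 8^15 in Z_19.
By repeated squaring mod 19: 8^{1}≡8, 8^{2}≡7, 8^{4}≡11, 8^{8}≡7. Then 8^{15} = 8^{8+4+2+1} ≡ 7 × 11 × 7 × 8 ≡ 18 mod 19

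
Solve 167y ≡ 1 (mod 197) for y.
Since 197 is prime, by Fermat 167^(-1) ≡ 167^{195} ≡ 151 (mod 197). Verify: 167 × 151 = 25217 ≡ 1 (mod 197)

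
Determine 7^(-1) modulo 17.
Since 17 is prime, by Fermat 7^(-1) ≡ 7^{15} ≡ 5 mod 17. Verify: 7 × 5 = 35 ≡ 1 mod 17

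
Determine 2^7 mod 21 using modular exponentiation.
By repeated squaring (mod 21): 2^{1}≡2, 2^{2}≡4, 2^{4}≡16. Then 2^{7} = 2^{4+2+1} ≡ 16 × 4 × 2 ≡ 2 (mod 21)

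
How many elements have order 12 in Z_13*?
There are φ(13-1) = φ(12) = 4 primitive roots modulo 13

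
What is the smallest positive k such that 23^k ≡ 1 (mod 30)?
Powers of 23 mod 30: 23^1≡23, 23^2≡19, 23^3≡17, 23^4≡1. Order = 4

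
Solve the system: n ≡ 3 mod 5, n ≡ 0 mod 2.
M = 5 × 2 = 10. M₁ = 2, y₁ ≡ 3 mod 5. M₂ = 5, y₂ ≡ 1 mod 2. n = 3×2×3 + 0×5×1 ≡ 8 mod 10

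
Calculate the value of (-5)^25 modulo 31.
By repeated squaring mod 31: (-5)^{1}≡26, (-5)^{2}≡25, (-5)^{4}≡5, (-5)^{8}≡25, (-5)^{16}≡5. Then (-5)^{25} = (-5)^{16+8+1} ≡ 5 × 25 × 26 ≡ 26 mod 31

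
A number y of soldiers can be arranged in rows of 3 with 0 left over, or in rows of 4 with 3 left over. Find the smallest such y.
M = 3 × 4 = 12. M₁ = 4, y₁ ≡ 1 (mod 3). M₂ = 3, y₂ ≡ 3 (mod 4). y = 0×4×1 + 3×3×3 ≡ 3 (mod 12)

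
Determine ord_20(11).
Powers of 11 mod 20: 11^1≡11, 11^2≡1. Order = 2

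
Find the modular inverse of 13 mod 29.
Since 29 is prime, by Fermat 13^(-1) ≡ 13^{27} ≡ 9 (mod 29). Verify: 13 × 9 = 117 ≡ 1 (mod 29)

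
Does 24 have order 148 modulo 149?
24^{74} ≡ 1 mod 149 and 74 < 148, so ord_149(24) = 74 ≠ 148 and 24 is not a primitive root.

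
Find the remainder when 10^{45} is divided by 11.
By Fermat: 10^{10} ≡ 1 (mod 11). 45 = 4×10 + 5. So 10^{45} ≡ 10^{5} ≡ 10 (mod 11)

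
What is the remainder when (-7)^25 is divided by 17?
Using Fermat: (-7)^{16} ≡ 1 (mod 17). 25 ≡ 9 (mod 16). So (-7)^{25} ≡ (-7)^{9} ≡ 7 (mod 17)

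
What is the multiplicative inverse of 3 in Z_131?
Since 131 is prime, by Fermat 3^(-1) ≡ 3^{129} ≡ 44 mod 131. Verify: 3 × 44 = 132 ≡ 1 mod 131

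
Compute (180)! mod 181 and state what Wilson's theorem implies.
(180)! mod 181 = 180. Since this equals -1 mod 181, Wilson confirms 181 is prime.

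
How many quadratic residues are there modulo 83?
The squaring map on Z_83* is 2-to-1, so there are (82)/2 = 41 QRs.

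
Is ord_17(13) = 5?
Powers of 13 mod 17: 13^1≡13, 13^2≡16, 13^3≡4, 13^4≡1. Already 13^4≡1, so the order is 4 < 5. No, the actual order is 4.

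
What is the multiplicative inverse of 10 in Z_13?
Since 13 is prime, by Fermat 10^(-1) ≡ 10^{11} ≡ 4 mod 13. Verify: 10 × 4 = 40 ≡ 1 mod 13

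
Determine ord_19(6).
Powers of 6 mod 19: 6^1≡6, 6^2≡17, 6^3≡7, 6^4≡4, 6^5≡5, 6^6≡11, 6^7≡9, 6^8≡16, 6^9≡1. ord_19(6) = 9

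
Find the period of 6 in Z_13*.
Powers of 6 mod 13: 6^1≡6, 6^2≡10, 6^3≡8, 6^4≡9, 6^5≡2, 6^6≡12, 6^7≡7, 6^8≡3, 6^9≡5, 6^10≡4, 6^11≡11, 6^12≡1. Order = 12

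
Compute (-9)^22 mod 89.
By repeated squaring (mod 89): (-9)^{1}≡80, (-9)^{2}≡81, (-9)^{4}≡64, (-9)^{8}≡2, (-9)^{16}≡4. Then (-9)^{22} = (-9)^{16+4+2} ≡ 4 × 64 × 81 ≡ 88 (mod 89)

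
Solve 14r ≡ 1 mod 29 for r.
Since 29 is prime, by Fermat 14^(-1) ≡ 14^{27} ≡ 27 mod 29. Verify: 14 × 27 = 378 ≡ 1 mod 29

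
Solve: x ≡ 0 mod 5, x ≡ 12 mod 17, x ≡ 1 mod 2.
M = 5 × 17 × 2 = 170. M₁ = 34, y₁ ≡ 4 mod 5. M₂ = 10, y₂ ≡ 12 mod 17. M₃ = 85, y₃ ≡ 1 mod 2. x = 0×34×4 + 12×10×12 + 1×85×1 ≡ 165 mod 170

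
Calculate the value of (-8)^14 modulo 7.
Using Fermat: (-8)^{6} ≡ 1 (mod 7). 14 ≡ 2 (mod 6). So (-8)^{14} ≡ (-8)^{2} ≡ 1 (mod 7)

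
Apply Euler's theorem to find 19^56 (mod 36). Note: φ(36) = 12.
By Euler: 19^{12} ≡ 1 (mod 36) since gcd(19, 36) = 1. 56 = 4×12 + 8. So 19^{56} ≡ 19^{8} ≡ 1 (mod 36)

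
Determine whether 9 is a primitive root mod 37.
9^{9} ≡ 1 mod 37 and 9 < 36, so ord_37(9) = 9 ≠ 36 and 9 is not a primitive root.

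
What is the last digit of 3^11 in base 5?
Using Fermat: 3^{4} ≡ 1 mod 5. 11 ≡ 3 mod 4. So 3^{11} ≡ 3^{3} ≡ 2 mod 5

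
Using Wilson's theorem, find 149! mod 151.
(150)! = (149)! × (150) ≡ -1 (mod 151). So (149)! ≡ -1 × (150)^(-1) ≡ (-1)×(-1) = 1 (mod 151)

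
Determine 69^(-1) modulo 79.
Since 79 is prime, by Fermat 69^(-1) ≡ 69^{77} ≡ 71 (mod 79). Verify: 69 × 71 = 4899 ≡ 1 (mod 79)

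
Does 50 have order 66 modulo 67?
ord_67(50) divides 66. For each prime q|66: 50^{33}≡66, 50^{22}≡37, 50^{6}≡15, none ≡ 1. So 50 has order 66 and is a primitive root mod 67.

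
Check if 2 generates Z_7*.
2^{3} ≡ 1 mod 7 and 3 < 6, so ord_7(2) = 3 ≠ 6 and 2 is not a primitive root.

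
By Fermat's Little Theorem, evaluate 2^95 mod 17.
By Fermat: 2^{16} ≡ 1 mod 17. 95 = 5×16 + 15. So 2^{95} ≡ 2^{15} ≡ 9 mod 17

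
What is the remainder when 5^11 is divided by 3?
Using Fermat: 5^{2} ≡ 1 (mod 3). 11 ≡ 1 (mod 2). So 5^{11} ≡ 5^{1} ≡ 2 (mod 3)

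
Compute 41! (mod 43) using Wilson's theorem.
(42)! = (41)! × (42) ≡ -1 (mod 43). So (41)! ≡ -1 × (42)^(-1) ≡ (-1)×(-1) = 1 (mod 43)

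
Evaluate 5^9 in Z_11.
By repeated squaring mod 11: 5^{1}≡5, 5^{2}≡3, 5^{4}≡9, 5^{8}≡4. Then 5^{9} = 5^{8+1} ≡ 4 × 5 ≡ 9 mod 11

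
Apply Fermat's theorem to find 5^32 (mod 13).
By Fermat: 5^{12} ≡ 1 (mod 13). 32 = 2×12 + 8. So 5^{32} ≡ 5^{8} ≡ 1 (mod 13)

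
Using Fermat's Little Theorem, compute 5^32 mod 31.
By Fermat: 5^{30} ≡ 1 mod 31. So 5^{32} = 5^{30} · 5^{2} ≡ 5^{2} ≡ 25 mod 31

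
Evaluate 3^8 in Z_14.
By repeated squaring (mod 14): 3^{1}≡3, 3^{2}≡9, 3^{4}≡11, 3^{8}≡9. So 3^{8} ≡ 9 (mod 14)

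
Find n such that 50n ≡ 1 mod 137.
Since 137 is prime, by Fermat 50^(-1) ≡ 50^{135} ≡ 74 mod 137. Verify: 50 × 74 = 3700 ≡ 1 mod 137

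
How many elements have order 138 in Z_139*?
A prime p has φ(p-1) primitive roots; here φ(138) = 44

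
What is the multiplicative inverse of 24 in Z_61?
Since 61 is prime, by Fermat 24^(-1) ≡ 24^{59} ≡ 28 mod 61. Verify: 24 × 28 = 672 ≡ 1 mod 61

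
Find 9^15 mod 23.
By repeated squaring mod 23: 9^{1}≡9, 9^{2}≡12, 9^{4}≡6, 9^{8}≡13. Then 9^{15} = 9^{8+4+2+1} ≡ 13 × 6 × 12 × 9 ≡ 6 mod 23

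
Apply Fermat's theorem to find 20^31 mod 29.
By Fermat: 20^{28} ≡ 1 mod 29. So 20^{31} = 20^{28} · 20^{3} ≡ 20^{3} ≡ 25 mod 29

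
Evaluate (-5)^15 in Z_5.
By repeated squaring mod 5: (-5)^{1}≡0, (-5)^{2}≡0, (-5)^{4}≡0, (-5)^{8}≡0. Then (-5)^{15} = (-5)^{8+4+2+1} ≡ 0 × 0 × 0 × 0 ≡ 0 mod 5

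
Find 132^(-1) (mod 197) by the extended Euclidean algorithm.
Extended GCD: 132(-97) + 197(65) = 1. So 132^(-1) ≡ -97 ≡ 100 (mod 197). Verify: 132 × 100 = 13200 ≡ 1 (mod 197)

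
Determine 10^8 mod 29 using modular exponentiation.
By repeated squaring (mod 29): 10^{1}≡10, 10^{2}≡13, 10^{4}≡24, 10^{8}≡25. So 10^{8} ≡ 25 (mod 29)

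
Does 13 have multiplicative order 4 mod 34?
Powers of 13 mod 34: 13^1≡13, 13^2≡33, 13^3≡21, 13^4≡1. First k with 13^k≡1 is k=4. Yes, ord_34(13) = 4.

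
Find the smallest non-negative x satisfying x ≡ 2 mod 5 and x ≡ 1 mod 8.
M = 5 × 8 = 40. M₁ = 8, y₁ ≡ 2 mod 5. M₂ = 5, y₂ ≡ 5 mod 8. x = 2×8×2 + 1×5×5 ≡ 17 mod 40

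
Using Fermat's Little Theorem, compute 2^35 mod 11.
By Fermat: 2^{10} ≡ 1 (mod 11). 35 = 3×10 + 5. So 2^{35} ≡ 2^{5} ≡ 10 (mod 11)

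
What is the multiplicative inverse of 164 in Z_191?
Since 191 is prime, by Fermat 164^(-1) ≡ 164^{189} ≡ 99 mod 191. Verify: 164 × 99 = 16236 ≡ 1 mod 191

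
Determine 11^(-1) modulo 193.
Since 193 is prime, by Fermat 11^(-1) ≡ 11^{191} ≡ 158 mod 193. Verify: 11 × 158 = 1738 ≡ 1 mod 193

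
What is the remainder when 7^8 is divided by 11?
By repeated squaring (mod 11): 7^{1}≡7, 7^{2}≡5, 7^{4}≡3, 7^{8}≡9. So 7^{8} ≡ 9 (mod 11)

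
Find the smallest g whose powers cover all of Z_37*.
g = 2. Powers: [2, 4, 8, 16, 32, 27, 17, 34, ...] generates all 36 non-zero residues.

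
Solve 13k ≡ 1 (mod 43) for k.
Since 43 is prime, by Fermat 13^(-1) ≡ 13^{41} ≡ 10 (mod 43). Verify: 13 × 10 = 130 ≡ 1 (mod 43)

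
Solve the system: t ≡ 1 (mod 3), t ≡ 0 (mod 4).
M = 3 × 4 = 12. M₁ = 4, y₁ ≡ 1 (mod 3). M₂ = 3, y₂ ≡ 3 (mod 4). t = 1×4×1 + 0×3×3 ≡ 4 (mod 12)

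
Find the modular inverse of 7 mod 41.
Since 41 is prime, by Fermat 7^(-1) ≡ 7^{39} ≡ 6 (mod 41). Verify: 7 × 6 = 42 ≡ 1 (mod 41)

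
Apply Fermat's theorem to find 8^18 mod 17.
By Fermat: 8^{16} ≡ 1 mod 17. So 8^{18} = 8^{16} · 8^{2} ≡ 8^{2} ≡ 13 mod 17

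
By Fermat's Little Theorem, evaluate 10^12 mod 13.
By Fermat's Little Theorem, 10^{12} ≡ 1 mod 13 since 13 is prime and gcd(10, 13) = 1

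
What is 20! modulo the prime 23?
(22)! = (20)! × (21) × (22) ≡ -1 mod 23. So (20)! ≡ -1 × [(22)(21)]^(-1) ≡ 11 mod 23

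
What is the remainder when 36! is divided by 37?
By Wilson's theorem, (36)! ≡ -1 ≡ 36 (mod 37)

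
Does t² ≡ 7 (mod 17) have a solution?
By Euler's criterion: 7^{8} ≡ 16 (mod 17). Since this equals -1 (≡ 16), 7 is not a QR.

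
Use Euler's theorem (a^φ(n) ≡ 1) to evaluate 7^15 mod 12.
By Euler: 7^{4} ≡ 1 mod 12 since gcd(7, 12) = 1. 15 = 3×4 + 3. So 7^{15} ≡ 7^{3} ≡ 7 mod 12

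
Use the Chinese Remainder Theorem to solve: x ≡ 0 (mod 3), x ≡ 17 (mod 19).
M = 3 × 19 = 57. M₁ = 19, y₁ ≡ 1 (mod 3). M₂ = 3, y₂ ≡ 13 (mod 19). x = 0×19×1 + 17×3×13 ≡ 36 (mod 57)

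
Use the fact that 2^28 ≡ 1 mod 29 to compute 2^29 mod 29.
By Fermat: 2^{28} ≡ 1 mod 29. So 2^{29} = 2^{28} · 2^{1} ≡ 2^{1} ≡ 2 mod 29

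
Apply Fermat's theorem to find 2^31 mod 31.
By Fermat: 2^{30} ≡ 1 mod 31. So 2^{31} = 2^{30} · 2^{1} ≡ 2^{1} ≡ 2 mod 31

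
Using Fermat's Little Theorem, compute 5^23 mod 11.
By Fermat: 5^{10} ≡ 1 (mod 11). 23 = 2×10 + 3. So 5^{23} ≡ 5^{3} ≡ 4 (mod 11)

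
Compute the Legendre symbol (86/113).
(86/113) = 86^{56} mod 113 = -1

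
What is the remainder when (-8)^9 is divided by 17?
By repeated squaring (mod 17): (-8)^{1}≡9, (-8)^{2}≡13, (-8)^{4}≡16, (-8)^{8}≡1. Then (-8)^{9} = (-8)^{8+1} ≡ 1 × 9 ≡ 9 (mod 17)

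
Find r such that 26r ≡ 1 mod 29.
Since 29 is prime, by Fermat 26^(-1) ≡ 26^{27} ≡ 19 mod 29. Verify: 26 × 19 = 494 ≡ 1 mod 29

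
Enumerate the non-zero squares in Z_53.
QRs mod 53: {1, 4, 6, 7, 9, 10, 11, 13, 15, 16, 17, 24, 25, 28, 29, 36, 37, 38, 40, 42, 43, 44, 46, 47, 49, 52}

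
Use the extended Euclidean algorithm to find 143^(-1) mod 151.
Extended GCD: 143(-19) + 151(18) = 1. So 143^(-1) ≡ -19 ≡ 132 (mod 151). Verify: 143 × 132 = 18876 ≡ 1 (mod 151)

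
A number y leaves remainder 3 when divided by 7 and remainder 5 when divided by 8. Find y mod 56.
M = 7 × 8 = 56. M₁ = 8, y₁ ≡ 1 mod 7. M₂ = 7, y₂ ≡ 7 mod 8. y = 3×8×1 + 5×7×7 ≡ 45 mod 56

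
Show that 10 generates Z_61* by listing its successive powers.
10^1, 10^2, ..., 10^{60} mod 61: [10, 39, 24, 57, 21, 27, 26, 16, 38, 14, 18, 58, 31, 5, 50, 12, 59, 41, 44, 13, 8, 19, 7, 9, 29, 46, 33, 25, 6, 60, 51, 22, 37, 4, 40, 34, 35, 45, 23, 47, 43, 3, 30, 56, 11, 49, 2, 20, 17, 48, 53, 42, 54, 52, 32, 15, 28, 36, 55, 1]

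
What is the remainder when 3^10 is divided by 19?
By repeated squaring (mod 19): 3^{1}≡3, 3^{2}≡9, 3^{4}≡5, 3^{8}≡6. Then 3^{10} = 3^{8+2} ≡ 6 × 9 ≡ 16 (mod 19)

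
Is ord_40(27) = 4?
Powers of 27 mod 40: 27^1≡27, 27^2≡9, 27^3≡3, 27^4≡1. First k with 27^k≡1 is k=4. Yes, ord_40(27) = 4.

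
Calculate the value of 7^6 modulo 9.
By repeated squaring (mod 9): 7^{1}≡7, 7^{2}≡4, 7^{4}≡7. Then 7^{6} = 7^{4+2} ≡ 7 × 4 ≡ 1 (mod 9)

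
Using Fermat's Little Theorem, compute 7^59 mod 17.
By Fermat: 7^{16} ≡ 1 mod 17. 59 = 3×16 + 11. So 7^{59} ≡ 7^{11} ≡ 14 mod 17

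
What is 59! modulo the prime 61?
(60)! = (59)! × (60) ≡ -1 (mod 61). So (59)! ≡ -1 × (60)^(-1) ≡ (-1)×(-1) = 1 (mod 61)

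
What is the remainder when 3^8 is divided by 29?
By repeated squaring mod 29: 3^{1}≡3, 3^{2}≡9, 3^{4}≡23, 3^{8}≡7. So 3^{8} ≡ 7 mod 29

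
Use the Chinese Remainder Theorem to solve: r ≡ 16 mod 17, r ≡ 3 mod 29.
M = 17 × 29 = 493. M₁ = 29, y₁ ≡ 10 mod 17. M₂ = 17, y₂ ≡ 12 mod 29. r = 16×29×10 + 3×17×12 ≡ 322 mod 493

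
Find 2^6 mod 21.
By repeated squaring mod 21: 2^{1}≡2, 2^{2}≡4, 2^{4}≡16. Then 2^{6} = 2^{4+2} ≡ 16 × 4 ≡ 1 mod 21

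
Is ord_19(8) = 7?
Powers of 8 mod 19: 8^1≡8, 8^2≡7, 8^3≡18, 8^4≡11, 8^5≡12, 8^6≡1. Already 8^6≡1, so the order is 6 < 7. No, the actual order is 6.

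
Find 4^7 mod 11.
By repeated squaring mod 11: 4^{1}≡4, 4^{2}≡5, 4^{4}≡3. Then 4^{7} = 4^{4+2+1} ≡ 3 × 5 × 4 ≡ 5 mod 11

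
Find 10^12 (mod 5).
By repeated squaring (mod 5): 10^{1}≡0, 10^{2}≡0, 10^{4}≡0, 10^{8}≡0. Then 10^{12} = 10^{8+4} ≡ 0 × 0 ≡ 0 (mod 5)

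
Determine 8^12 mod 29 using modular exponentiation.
By repeated squaring (mod 29): 8^{1}≡8, 8^{2}≡6, 8^{4}≡7, 8^{8}≡20. Then 8^{12} = 8^{8+4} ≡ 20 × 7 ≡ 24 (mod 29)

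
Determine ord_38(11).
Powers of 11 mod 38: 11^1≡11, 11^2≡7, 11^3≡1. Order = 3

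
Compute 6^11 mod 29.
By repeated squaring mod 29: 6^{1}≡6, 6^{2}≡7, 6^{4}≡20, 6^{8}≡23. Then 6^{11} = 6^{8+2+1} ≡ 23 × 7 × 6 ≡ 9 mod 29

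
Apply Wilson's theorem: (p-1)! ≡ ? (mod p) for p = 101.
By Wilson's theorem, (100)! ≡ -1 ≡ 100 mod 101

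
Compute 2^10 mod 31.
By repeated squaring (mod 31): 2^{1}≡2, 2^{2}≡4, 2^{4}≡16, 2^{8}≡8. Then 2^{10} = 2^{8+2} ≡ 8 × 4 ≡ 1 (mod 31)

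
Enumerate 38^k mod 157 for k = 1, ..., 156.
38^1, 38^2, ..., 38^{156} mod 157: [38, 31, 79, 19, 94, 118, 88, 47, 59, 44, 102, 108, 22, 51, 54, 11, 104, 27, 84, 52, 92, 42, 26, 46, 21, 13, 23, 89, 85, 90, 123, 121, 45, 140, 139, 101, 70, 148, 129, 35, 74, 143, 96, 37, 150, 48, 97, 75, 24, 127, 116, 12, 142, 58, 6, 71, 29, 3, 114, 93, 80, 57, 125, 40, 107, 141, 20, 132, 149, 10, 66, 153, 5, 33, 155, 81, 95, 156, 119, 126, 78, 138, 63, 39, 69, 110, 98, 113, 55, 49, 135, 106, 103, 146, 53, 130, 73, 105, 65, 115, 131, 111, 136, 144, 134, 68, 72, 67, 34, 36, 112, 17, 18, 56, 87, 9, 28, 122, 83, 14, 61, 120, 7, 109, 60, 82, 133, 30, 41, 145, 15, 99, 151, 86, 128, 154, 43, 64, 77, 100, 32, 117, 50, 16, 137, 25, 8, 147, 91, 4, 152, 124, 2, 76, 62, 1]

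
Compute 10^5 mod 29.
By repeated squaring (mod 29): 10^{1}≡10, 10^{2}≡13, 10^{4}≡24. Then 10^{5} = 10^{4+1} ≡ 24 × 10 ≡ 8 (mod 29)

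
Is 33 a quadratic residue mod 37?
By Euler's criterion: 33^{18} ≡ 1 mod 37. Since this equals 1, 33 is a QR.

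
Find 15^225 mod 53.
Using Fermat: 15^{52} ≡ 1 mod 53. 225 ≡ 17 mod 52. So 15^{225} ≡ 15^{17} ≡ 10 mod 53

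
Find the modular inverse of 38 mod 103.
Since 103 is prime, by Fermat 38^(-1) ≡ 38^{101} ≡ 19 mod 103. Verify: 38 × 19 = 722 ≡ 1 mod 103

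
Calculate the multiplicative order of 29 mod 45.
Powers of 29 mod 45: 29^1≡29, 29^2≡31, 29^3≡44, 29^4≡16, 29^5≡14, 29^6≡1. So the order of 29 is 6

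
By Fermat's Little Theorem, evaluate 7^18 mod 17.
By Fermat: 7^{16} ≡ 1 mod 17. So 7^{18} = 7^{16} · 7^{2} ≡ 7^{2} ≡ 15 mod 17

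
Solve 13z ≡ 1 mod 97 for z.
Since 97 is prime, by Fermat 13^(-1) ≡ 13^{95} ≡ 15 mod 97. Verify: 13 × 15 = 195 ≡ 1 mod 97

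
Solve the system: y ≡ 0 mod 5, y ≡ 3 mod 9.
M = 5 × 9 = 45. M₁ = 9, y₁ ≡ 4 mod 5. M₂ = 5, y₂ ≡ 2 mod 9. y = 0×9×4 + 3×5×2 ≡ 30 mod 45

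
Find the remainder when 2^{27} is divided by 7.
By Fermat: 2^{6} ≡ 1 (mod 7). 27 = 4×6 + 3. So 2^{27} ≡ 2^{3} ≡ 1 (mod 7)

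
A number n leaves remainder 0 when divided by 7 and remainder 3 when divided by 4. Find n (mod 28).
M = 7 × 4 = 28. M₁ = 4, y₁ ≡ 2 (mod 7). M₂ = 7, y₂ ≡ 3 (mod 4). n = 0×4×2 + 3×7×3 ≡ 7 (mod 28)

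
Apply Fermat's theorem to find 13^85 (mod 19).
By Fermat: 13^{18} ≡ 1 (mod 19). 85 = 4×18 + 13. So 13^{85} ≡ 13^{13} ≡ 15 (mod 19)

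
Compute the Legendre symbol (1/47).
(1/47) = 1^{23} mod 47 = 1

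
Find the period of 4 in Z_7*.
Powers of 4 mod 7: 4^1≡4, 4^2≡2, 4^3≡1. ord_7(4) = 3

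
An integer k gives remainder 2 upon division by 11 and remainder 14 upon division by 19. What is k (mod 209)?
M = 11 × 19 = 209. M₁ = 19, y₁ ≡ 7 (mod 11). M₂ = 11, y₂ ≡ 7 (mod 19). k = 2×19×7 + 14×11×7 ≡ 90 (mod 209)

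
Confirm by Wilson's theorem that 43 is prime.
(42)! mod 43 = 42. Since this equals -1 mod 43, Wilson confirms 43 is prime.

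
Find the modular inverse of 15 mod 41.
Since 41 is prime, by Fermat 15^(-1) ≡ 15^{39} ≡ 11 (mod 41). Verify: 15 × 11 = 165 ≡ 1 (mod 41)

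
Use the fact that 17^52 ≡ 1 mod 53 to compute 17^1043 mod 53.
By Fermat: 17^{52} ≡ 1 mod 53. 1043 ≡ 3 mod 52. So 17^{1043} ≡ 17^{3} ≡ 37 mod 53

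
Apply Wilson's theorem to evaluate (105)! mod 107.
(106)! = (105)! × (106) ≡ -1 (mod 107). So (105)! ≡ -1 × (106)^(-1) ≡ (-1)×(-1) = 1 (mod 107)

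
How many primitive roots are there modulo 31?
A prime p has φ(p-1) primitive roots; here φ(30) = 8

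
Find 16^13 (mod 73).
By repeated squaring (mod 73): 16^{1}≡16, 16^{2}≡37, 16^{4}≡55, 16^{8}≡32. Then 16^{13} = 16^{8+4+1} ≡ 32 × 55 × 16 ≡ 55 (mod 73)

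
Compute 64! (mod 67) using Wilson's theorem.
(66)! = (64)! × (65) × (66) ≡ -1 (mod 67). So (64)! ≡ -1 × [(66)(65)]^(-1) ≡ 33 (mod 67)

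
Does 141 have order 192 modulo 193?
ord_193(141) divides 192. For each prime q|192: 141^{96}≡192, 141^{64}≡108, none ≡ 1. So 141 has order 192 and is a primitive root mod 193.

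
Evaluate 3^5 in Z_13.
By repeated squaring (mod 13): 3^{1}≡3, 3^{2}≡9, 3^{4}≡3. Then 3^{5} = 3^{4+1} ≡ 3 × 3 ≡ 9 (mod 13)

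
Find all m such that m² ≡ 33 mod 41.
The square roots of 33 mod 41 are 19 and 22. Verify: 19² = 361 ≡ 33 mod 41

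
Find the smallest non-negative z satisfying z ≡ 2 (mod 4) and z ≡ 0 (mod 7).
M = 4 × 7 = 28. M₁ = 7, y₁ ≡ 3 (mod 4). M₂ = 4, y₂ ≡ 2 (mod 7). z = 2×7×3 + 0×4×2 ≡ 14 (mod 28)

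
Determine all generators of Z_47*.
There are φ(46) = 22 primitive roots mod 47: {5, 10, 11, 13, 15, 19, 20, 22, 23, 26, 29, 30, 31, 33, 35, 38, 39, 40, 41, 43, 44, 45}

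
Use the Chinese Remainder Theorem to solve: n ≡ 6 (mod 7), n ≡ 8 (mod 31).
M = 7 × 31 = 217. M₁ = 31, y₁ ≡ 5 (mod 7). M₂ = 7, y₂ ≡ 9 (mod 31). n = 6×31×5 + 8×7×9 ≡ 132 (mod 217)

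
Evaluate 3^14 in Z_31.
By repeated squaring mod 31: 3^{1}≡3, 3^{2}≡9, 3^{4}≡19, 3^{8}≡20. Then 3^{14} = 3^{8+4+2} ≡ 20 × 19 × 9 ≡ 10 mod 31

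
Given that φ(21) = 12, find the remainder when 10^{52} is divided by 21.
By Euler: 10^{12} ≡ 1 mod 21 since gcd(10, 21) = 1. 52 = 4×12 + 4. So 10^{52} ≡ 10^{4} ≡ 4 mod 21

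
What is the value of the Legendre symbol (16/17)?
(16/17) = 16^{8} mod 17 = 1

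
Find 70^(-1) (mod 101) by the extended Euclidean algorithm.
Extended GCD: 70(13) + 101(-9) = 1. So 70^(-1) ≡ 13 (mod 101). Verify: 70 × 13 = 910 ≡ 1 (mod 101)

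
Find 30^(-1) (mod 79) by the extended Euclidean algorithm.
Extended GCD: 30(29) + 79(-11) = 1. So 30^(-1) ≡ 29 (mod 79). Verify: 30 × 29 = 870 ≡ 1 (mod 79)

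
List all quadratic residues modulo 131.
Quadratic residues modulo 131: {1, 3, 4, 5, 7, 9, 11, 12, 13, 15, 16, 20, 21, 25, 27, 28, 33, 34, 35, 36, 38, 39, 41, 43, 44, 45, 46, 48, 49, 52, 53, 55, 58, 59, 60, 61, 62, 63, 64, 65, 74, 75, 77, 80, 81, 84, 89, 91, 94, 99, 100, 101, 102, 105, 107, 108, 109, 112, 113, 114, 117, 121, 123, 125, 129}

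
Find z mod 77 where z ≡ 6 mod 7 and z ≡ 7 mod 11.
M = 7 × 11 = 77. M₁ = 11, y₁ ≡ 2 mod 7. M₂ = 7, y₂ ≡ 8 mod 11. z = 6×11×2 + 7×7×8 ≡ 62 mod 77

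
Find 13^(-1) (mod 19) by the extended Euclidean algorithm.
Extended GCD: 13(3) + 19(-2) = 1. So 13^(-1) ≡ 3 (mod 19). Verify: 13 × 3 = 39 ≡ 1 (mod 19)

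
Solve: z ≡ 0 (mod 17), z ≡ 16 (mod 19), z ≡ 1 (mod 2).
M = 17 × 19 × 2 = 646. M₁ = 38, y₁ ≡ 13 (mod 17). M₂ = 34, y₂ ≡ 14 (mod 19). M₃ = 323, y₃ ≡ 1 (mod 2). z = 0×38×13 + 16×34×14 + 1×323×1 ≡ 187 (mod 646)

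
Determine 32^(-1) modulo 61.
Since 61 is prime, by Fermat 32^(-1) ≡ 32^{59} ≡ 21 (mod 61). Verify: 32 × 21 = 672 ≡ 1 (mod 61)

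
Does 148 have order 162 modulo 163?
ord_163(148) divides 162. For each prime q|162: 148^{81}≡162, 148^{54}≡58, none ≡ 1. So 148 has order 162 and is a primitive root mod 163.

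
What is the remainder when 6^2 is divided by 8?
6^{2} = 36 ≡ 4 mod 8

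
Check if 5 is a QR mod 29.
By Euler's criterion: 5^{14} ≡ 1 mod 29. Since this equals 1, 5 is a QR.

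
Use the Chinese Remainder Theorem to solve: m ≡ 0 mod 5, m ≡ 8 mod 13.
M = 5 × 13 = 65. M₁ = 13, y₁ ≡ 2 mod 5. M₂ = 5, y₂ ≡ 8 mod 13. m = 0×13×2 + 8×5×8 ≡ 60 mod 65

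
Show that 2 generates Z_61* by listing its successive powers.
2^1, 2^2, ..., 2^{60} mod 61: [2, 4, 8, 16, 32, 3, 6, 12, 24, 48, 35, 9, 18, 36, 11, 22, 44, 27, 54, 47, 33, 5, 10, 20, 40, 19, 38, 15, 30, 60, 59, 57, 53, 45, 29, 58, 55, 49, 37, 13, 26, 52, 43, 25, 50, 39, 17, 34, 7, 14, 28, 56, 51, 41, 21, 42, 23, 46, 31, 1]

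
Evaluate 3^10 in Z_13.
By repeated squaring mod 13: 3^{1}≡3, 3^{2}≡9, 3^{4}≡3, 3^{8}≡9. Then 3^{10} = 3^{8+2} ≡ 9 × 9 ≡ 3 mod 13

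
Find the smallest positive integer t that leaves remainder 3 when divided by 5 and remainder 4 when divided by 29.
M = 5 × 29 = 145. M₁ = 29, y₁ ≡ 4 mod 5. M₂ = 5, y₂ ≡ 6 mod 29. t = 3×29×4 + 4×5×6 ≡ 33 mod 145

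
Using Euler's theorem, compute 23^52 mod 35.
By Euler: 23^{24} ≡ 1 mod 35 since gcd(23, 35) = 1. 52 = 2×24 + 4. So 23^{52} ≡ 23^{4} ≡ 16 mod 35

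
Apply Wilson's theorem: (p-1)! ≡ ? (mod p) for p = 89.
By Wilson's theorem, (88)! ≡ -1 ≡ 88 mod 89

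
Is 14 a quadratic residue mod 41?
By Euler's criterion: 14^{20} ≡ 40 mod 41. Since this equals -1 (≡ 40), 14 is not a QR.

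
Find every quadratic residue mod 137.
Squares in Z_137*: {1, 2, 4, 7, 8, 9, 11, 14, 15, 16, 17, 18, 19, 22, 25, 28, 30, 32, 34, 36, 37, 38, 39, 44, 49, 50, 56, 59, 60, 61, 63, 64, 65, 68, 69, 72, 73, 74, 76, 77, 78, 81, 87, 88, 93, 98, 99, 100, 101, 103, 105, 107, 109, 112, 115, 118, 119, 120, 121, 122, 123, 126, 128, 129, 130, 133, 135, 136}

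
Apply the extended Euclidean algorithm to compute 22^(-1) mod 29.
Extended GCD: 22(4) + 29(-3) = 1. So 22^(-1) ≡ 4 mod 29. Verify: 22 × 4 = 88 ≡ 1 mod 29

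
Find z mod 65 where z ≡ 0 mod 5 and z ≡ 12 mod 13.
M = 5 × 13 = 65. M₁ = 13, y₁ ≡ 2 mod 5. M₂ = 5, y₂ ≡ 8 mod 13. z = 0×13×2 + 12×5×8 ≡ 25 mod 65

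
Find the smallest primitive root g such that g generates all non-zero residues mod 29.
g = 2. Powers: [2, 4, 8, 16, 3, 6, 12, 24, 19, 9, ...] generates all 28 non-zero residues.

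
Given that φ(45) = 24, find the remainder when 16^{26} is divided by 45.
By Euler: 16^{24} ≡ 1 (mod 45) since gcd(16, 45) = 1. 26 = 1×24 + 2. So 16^{26} ≡ 16^{2} ≡ 31 (mod 45)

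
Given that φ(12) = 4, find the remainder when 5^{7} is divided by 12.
By Euler: 5^{4} ≡ 1 mod 12 since gcd(5, 12) = 1. 7 = 1×4 + 3. So 5^{7} ≡ 5^{3} ≡ 5 mod 12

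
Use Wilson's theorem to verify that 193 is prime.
(192)! mod 193 = 192. Since this equals -1 (mod 193), Wilson confirms 193 is prime.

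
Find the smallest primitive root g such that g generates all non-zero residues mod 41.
g = 6. Powers: [6, 36, 11, 25, 27, 39, 29, ...] generates all 40 non-zero residues.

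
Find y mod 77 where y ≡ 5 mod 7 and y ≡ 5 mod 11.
M = 7 × 11 = 77. M₁ = 11, y₁ ≡ 2 mod 7. M₂ = 7, y₂ ≡ 8 mod 11. y = 5×11×2 + 5×7×8 ≡ 5 mod 77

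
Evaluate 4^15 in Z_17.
By repeated squaring mod 17: 4^{1}≡4, 4^{2}≡16, 4^{4}≡1, 4^{8}≡1. Then 4^{15} = 4^{8+4+2+1} ≡ 1 × 1 × 16 × 4 ≡ 13 mod 17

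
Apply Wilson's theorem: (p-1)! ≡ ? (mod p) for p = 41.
By Wilson's theorem, (40)! ≡ -1 ≡ 40 (mod 41)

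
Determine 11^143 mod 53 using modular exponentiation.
Using Fermat: 11^{52} ≡ 1 (mod 53). 143 ≡ 39 (mod 52). So 11^{143} ≡ 11^{39} ≡ 52 (mod 53)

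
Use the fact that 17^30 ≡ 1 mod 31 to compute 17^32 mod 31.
By Fermat: 17^{30} ≡ 1 mod 31. So 17^{32} = 17^{30} · 17^{2} ≡ 17^{2} ≡ 10 mod 31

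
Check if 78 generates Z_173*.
78^{86} ≡ 1 (mod 173) and 86 < 172, so ord_173(78) = 86 ≠ 172 and 78 is not a primitive root.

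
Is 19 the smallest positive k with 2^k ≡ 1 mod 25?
Powers of 2 mod 25: 2^1≡2, 2^2≡4, 2^3≡8, 2^4≡16, 2^5≡7, 2^6≡14, 2^7≡3, 2^8≡6, 2^9≡12, 2^10≡24, 2^11≡23, 2^12≡21, 2^13≡17, 2^14≡9, 2^15≡18, 2^16≡11, 2^17≡22, 2^18≡19, 2^19≡13, 2^20≡1. 2^19≡13≢1, so ord ≠ 19. No, the actual order is 20.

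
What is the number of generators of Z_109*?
A prime p has φ(p-1) primitive roots; here φ(108) = 36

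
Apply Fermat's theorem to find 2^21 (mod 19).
By Fermat: 2^{18} ≡ 1 (mod 19). So 2^{21} = 2^{18} · 2^{3} ≡ 2^{3} ≡ 8 (mod 19)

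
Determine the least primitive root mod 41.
g = 6. For each prime q|40: 6^{20}≡40, 6^{8}≡10, none ≡ 1, so ord_41(6) = 40 and 6 is a primitive root.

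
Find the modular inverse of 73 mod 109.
Since 109 is prime, by Fermat 73^(-1) ≡ 73^{107} ≡ 3 (mod 109). Verify: 73 × 3 = 219 ≡ 1 (mod 109)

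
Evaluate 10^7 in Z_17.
By repeated squaring (mod 17): 10^{1}≡10, 10^{2}≡15, 10^{4}≡4. Then 10^{7} = 10^{4+2+1} ≡ 4 × 15 × 10 ≡ 5 (mod 17)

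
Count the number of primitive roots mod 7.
A prime p has φ(p-1) primitive roots; here φ(6) = 2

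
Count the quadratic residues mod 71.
For prime 71, there are (p-1)/2 = (71-1)/2 = 35 quadratic residues (excluding 0).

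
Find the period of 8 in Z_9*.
Powers of 8 mod 9: 8^1≡8, 8^2≡1. ord_9(8) = 2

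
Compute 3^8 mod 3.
By repeated squaring (mod 3): 3^{1}≡0, 3^{2}≡0, 3^{4}≡0, 3^{8}≡0. So 3^{8} ≡ 0 (mod 3)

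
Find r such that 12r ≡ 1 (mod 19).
Since 19 is prime, by Fermat 12^(-1) ≡ 12^{17} ≡ 8 (mod 19). Verify: 12 × 8 = 96 ≡ 1 (mod 19)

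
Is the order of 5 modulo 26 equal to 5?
Powers of 5 mod 26: 5^1≡5, 5^2≡25, 5^3≡21, 5^4≡1. Already 5^4≡1, so the order is 4 < 5. No, the actual order is 4.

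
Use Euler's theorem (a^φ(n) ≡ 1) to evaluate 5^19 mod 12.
By Euler: 5^{4} ≡ 1 mod 12 since gcd(5, 12) = 1. 19 = 4×4 + 3. So 5^{19} ≡ 5^{3} ≡ 5 mod 12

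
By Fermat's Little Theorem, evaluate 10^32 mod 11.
By Fermat: 10^{10} ≡ 1 (mod 11). 32 = 3×10 + 2. So 10^{32} ≡ 10^{2} ≡ 1 (mod 11)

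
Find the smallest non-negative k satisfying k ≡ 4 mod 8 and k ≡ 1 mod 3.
M = 8 × 3 = 24. M₁ = 3, y₁ ≡ 3 mod 8. M₂ = 8, y₂ ≡ 2 mod 3. k = 4×3×3 + 1×8×2 ≡ 4 mod 24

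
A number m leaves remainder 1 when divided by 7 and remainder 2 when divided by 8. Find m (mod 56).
M = 7 × 8 = 56. M₁ = 8, y₁ ≡ 1 (mod 7). M₂ = 7, y₂ ≡ 7 (mod 8). m = 1×8×1 + 2×7×7 ≡ 50 (mod 56)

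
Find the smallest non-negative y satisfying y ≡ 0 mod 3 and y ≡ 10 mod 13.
M = 3 × 13 = 39. M₁ = 13, y₁ ≡ 1 mod 3. M₂ = 3, y₂ ≡ 9 mod 13. y = 0×13×1 + 10×3×9 ≡ 36 mod 39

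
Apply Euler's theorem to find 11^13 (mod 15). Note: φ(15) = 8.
By Euler: 11^{8} ≡ 1 (mod 15) since gcd(11, 15) = 1. 13 = 1×8 + 5. So 11^{13} ≡ 11^{5} ≡ 11 (mod 15)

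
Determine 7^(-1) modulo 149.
Since 149 is prime, by Fermat 7^(-1) ≡ 7^{147} ≡ 64 mod 149. Verify: 7 × 64 = 448 ≡ 1 mod 149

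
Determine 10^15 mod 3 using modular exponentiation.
Using Fermat: 10^{2} ≡ 1 (mod 3). 15 ≡ 1 (mod 2). So 10^{15} ≡ 10^{1} ≡ 1 (mod 3)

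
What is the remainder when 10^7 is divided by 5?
By repeated squaring mod 5: 10^{1}≡0, 10^{2}≡0, 10^{4}≡0. Then 10^{7} = 10^{4+2+1} ≡ 0 × 0 × 0 ≡ 0 mod 5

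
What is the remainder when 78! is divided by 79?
By Wilson's theorem, (78)! ≡ -1 ≡ 78 mod 79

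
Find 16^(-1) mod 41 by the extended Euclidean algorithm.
Extended GCD: 16(18) + 41(-7) = 1. So 16^(-1) ≡ 18 mod 41. Verify: 16 × 18 = 288 ≡ 1 mod 41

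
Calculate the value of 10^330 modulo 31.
Using Fermat: 10^{30} ≡ 1 mod 31. 330 ≡ 0 mod 30. So 10^{330} ≡ 10^{0} ≡ 1 mod 31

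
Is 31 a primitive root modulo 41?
31^{10} ≡ 1 (mod 41) and 10 < 40, so ord_41(31) = 10 ≠ 40 and 31 is not a primitive root.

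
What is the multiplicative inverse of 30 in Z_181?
Since 181 is prime, by Fermat 30^(-1) ≡ 30^{179} ≡ 175 mod 181. Verify: 30 × 175 = 5250 ≡ 1 mod 181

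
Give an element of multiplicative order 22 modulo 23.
5 has order 22 mod 23 since 5^{22} ≡ 1 (mod 23) and no smaller power works.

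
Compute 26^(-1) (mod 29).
Since 29 is prime, by Fermat 26^(-1) ≡ 26^{27} ≡ 19 (mod 29). Verify: 26 × 19 = 494 ≡ 1 (mod 29)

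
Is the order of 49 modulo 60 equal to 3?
Powers of 49 mod 60: 49^1≡49, 49^2≡1. Already 49^2≡1, so the order is 2 < 3. No, the actual order is 2.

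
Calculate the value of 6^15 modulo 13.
Using Fermat: 6^{12} ≡ 1 (mod 13). 15 ≡ 3 (mod 12). So 6^{15} ≡ 6^{3} ≡ 8 (mod 13)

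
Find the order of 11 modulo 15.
Powers of 11 mod 15: 11^1≡11, 11^2≡1. So the order of 11 is 2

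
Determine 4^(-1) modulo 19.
Since 19 is prime, by Fermat 4^(-1) ≡ 4^{17} ≡ 5 mod 19. Verify: 4 × 5 = 20 ≡ 1 mod 19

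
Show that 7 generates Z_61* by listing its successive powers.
7^1, 7^2, ..., 7^{60} mod 61: [7, 49, 38, 22, 32, 41, 43, 57, 33, 48, 31, 34, 55, 19, 11, 16, 51, 52, 59, 47, 24, 46, 17, 58, 40, 36, 8, 56, 26, 60, 54, 12, 23, 39, 29, 20, 18, 4, 28, 13, 30, 27, 6, 42, 50, 45, 10, 9, 2, 14, 37, 15, 44, 3, 21, 25, 53, 5, 35, 1]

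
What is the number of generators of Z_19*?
There are φ(19-1) = φ(18) = 6 primitive roots modulo 19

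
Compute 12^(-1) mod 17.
Since 17 is prime, by Fermat 12^(-1) ≡ 12^{15} ≡ 10 mod 17. Verify: 12 × 10 = 120 ≡ 1 mod 17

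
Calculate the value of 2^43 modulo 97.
By repeated squaring mod 97: 2^{1}≡2, 2^{2}≡4, 2^{4}≡16, 2^{8}≡62, 2^{16}≡61, 2^{32}≡35. Then 2^{43} = 2^{32+8+2+1} ≡ 35 × 62 × 4 × 2 ≡ 94 mod 97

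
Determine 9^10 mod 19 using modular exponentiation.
By repeated squaring mod 19: 9^{1}≡9, 9^{2}≡5, 9^{4}≡6, 9^{8}≡17. Then 9^{10} = 9^{8+2} ≡ 17 × 5 ≡ 9 mod 19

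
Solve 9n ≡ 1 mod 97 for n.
Since 97 is prime, by Fermat 9^(-1) ≡ 9^{95} ≡ 54 mod 97. Verify: 9 × 54 = 486 ≡ 1 mod 97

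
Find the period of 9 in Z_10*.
Powers of 9 mod 10: 9^1≡9, 9^2≡1. Order = 2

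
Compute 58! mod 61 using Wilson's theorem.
(60)! = (58)! × (59) × (60) ≡ -1 mod 61. So (58)! ≡ -1 × [(60)(59)]^(-1) ≡ 30 mod 61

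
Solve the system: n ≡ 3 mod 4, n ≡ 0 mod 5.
M = 4 × 5 = 20. M₁ = 5, y₁ ≡ 1 mod 4. M₂ = 4, y₂ ≡ 4 mod 5. n = 3×5×1 + 0×4×4 ≡ 15 mod 20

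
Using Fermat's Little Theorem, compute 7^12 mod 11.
By Fermat: 7^{10} ≡ 1 mod 11. So 7^{12} = 7^{10} · 7^{2} ≡ 7^{2} ≡ 5 mod 11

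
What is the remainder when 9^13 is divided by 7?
Using Fermat: 9^{6} ≡ 1 mod 7. 13 ≡ 1 mod 6. So 9^{13} ≡ 9^{1} ≡ 2 mod 7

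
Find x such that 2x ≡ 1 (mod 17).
Since 17 is prime, by Fermat 2^(-1) ≡ 2^{15} ≡ 9 (mod 17). Verify: 2 × 9 = 18 ≡ 1 (mod 17)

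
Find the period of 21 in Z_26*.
Powers of 21 mod 26: 21^1≡21, 21^2≡25, 21^3≡5, 21^4≡1. So the order of 21 is 4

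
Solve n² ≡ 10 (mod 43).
The square roots of 10 mod 43 are 15 and 28. Verify: 15² = 225 ≡ 10 (mod 43)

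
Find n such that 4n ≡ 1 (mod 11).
Since 11 is prime, by Fermat 4^(-1) ≡ 4^{9} ≡ 3 (mod 11). Verify: 4 × 3 = 12 ≡ 1 (mod 11)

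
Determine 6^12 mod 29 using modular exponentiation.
By repeated squaring mod 29: 6^{1}≡6, 6^{2}≡7, 6^{4}≡20, 6^{8}≡23. Then 6^{12} = 6^{8+4} ≡ 23 × 20 ≡ 25 mod 29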